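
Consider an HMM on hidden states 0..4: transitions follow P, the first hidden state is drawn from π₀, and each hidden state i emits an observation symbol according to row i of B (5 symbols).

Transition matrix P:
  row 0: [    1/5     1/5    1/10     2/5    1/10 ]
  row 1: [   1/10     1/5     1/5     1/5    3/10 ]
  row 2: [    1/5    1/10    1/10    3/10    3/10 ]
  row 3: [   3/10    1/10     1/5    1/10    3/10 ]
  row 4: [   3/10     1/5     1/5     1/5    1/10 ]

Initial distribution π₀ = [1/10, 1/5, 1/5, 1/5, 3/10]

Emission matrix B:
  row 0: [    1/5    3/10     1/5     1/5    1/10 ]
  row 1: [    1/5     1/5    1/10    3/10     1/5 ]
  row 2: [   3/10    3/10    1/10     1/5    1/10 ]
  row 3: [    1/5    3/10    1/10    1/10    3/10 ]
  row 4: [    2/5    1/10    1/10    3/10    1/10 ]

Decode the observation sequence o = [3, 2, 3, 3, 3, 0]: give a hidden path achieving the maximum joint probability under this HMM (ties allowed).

t=0: δ = [2.000e-02, 6.000e-02, 4.000e-02, 2.000e-02, 9.000e-02]  (obs o_0=3)
t=1: δ = [5.400e-03, 1.800e-03, 1.800e-03, 1.800e-03, 1.800e-03]  ψ = [4, 4, 4, 4, 1]  (obs o_1=2)
t=2: δ = [2.160e-04, 3.240e-04, 1.080e-04, 2.160e-04, 1.620e-04]  ψ = [0, 0, 0, 0, 0]  (obs o_2=3)
t=3: δ = [1.296e-05, 1.944e-05, 1.296e-05, 8.640e-06, 2.916e-05]  ψ = [3, 1, 1, 0, 1]  (obs o_3=3)
t=4: δ = [1.750e-06, 1.750e-06, 1.166e-06, 5.832e-07, 1.750e-06]  ψ = [4, 4, 4, 4, 1]  (obs o_4=3)
t=5: δ = [1.050e-07, 6.998e-08, 1.050e-07, 1.400e-07, 2.100e-07]  ψ = [4, 0, 1, 0, 1]  (obs o_5=0)
backtrack: best end state = 4; path = [4, 0, 1, 4, 1, 4]

path = [4, 0, 1, 4, 1, 4]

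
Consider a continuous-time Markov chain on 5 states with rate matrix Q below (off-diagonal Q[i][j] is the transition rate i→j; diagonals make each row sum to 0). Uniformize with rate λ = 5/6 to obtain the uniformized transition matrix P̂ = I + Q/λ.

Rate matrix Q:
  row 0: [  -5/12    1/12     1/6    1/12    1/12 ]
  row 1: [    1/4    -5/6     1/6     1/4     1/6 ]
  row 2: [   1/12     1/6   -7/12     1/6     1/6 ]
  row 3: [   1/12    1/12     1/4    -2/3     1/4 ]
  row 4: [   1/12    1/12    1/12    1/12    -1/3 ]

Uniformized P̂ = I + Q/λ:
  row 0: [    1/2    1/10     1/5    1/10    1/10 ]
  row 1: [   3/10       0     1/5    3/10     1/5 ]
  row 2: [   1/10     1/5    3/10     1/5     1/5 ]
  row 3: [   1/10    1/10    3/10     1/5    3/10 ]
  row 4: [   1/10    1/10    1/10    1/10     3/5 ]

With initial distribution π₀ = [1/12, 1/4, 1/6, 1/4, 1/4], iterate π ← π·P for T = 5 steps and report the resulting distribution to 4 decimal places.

t=0: π = [0.0833, 0.2500, 0.1667, 0.2500, 0.2500]
t=1: π = [0.1833, 0.0917, 0.2167, 0.1917, 0.3167]
t=2: π = [0.1917, 0.1125, 0.2092, 0.1592, 0.3275]
t=3: π = [0.1992, 0.1097, 0.2041, 0.1593, 0.3278]
t=4: π = [0.2016, 0.1094, 0.2036, 0.1583, 0.3271]
t=5: π = [0.2025, 0.1094, 0.2035, 0.1581, 0.3265]

π = [0.2025, 0.1094, 0.2035, 0.1581, 0.3265]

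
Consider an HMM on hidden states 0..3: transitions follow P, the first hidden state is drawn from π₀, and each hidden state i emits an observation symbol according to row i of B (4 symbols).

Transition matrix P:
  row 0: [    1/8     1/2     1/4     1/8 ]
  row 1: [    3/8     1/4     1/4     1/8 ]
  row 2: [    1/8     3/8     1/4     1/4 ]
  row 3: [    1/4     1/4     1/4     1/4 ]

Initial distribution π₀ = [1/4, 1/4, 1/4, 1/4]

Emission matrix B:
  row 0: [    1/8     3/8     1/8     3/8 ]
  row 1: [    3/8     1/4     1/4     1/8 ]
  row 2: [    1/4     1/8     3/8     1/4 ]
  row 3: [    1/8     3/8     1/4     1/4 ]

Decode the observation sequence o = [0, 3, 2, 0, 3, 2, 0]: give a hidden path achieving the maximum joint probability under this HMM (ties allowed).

t=0: δ = [3.125e-02, 9.375e-02, 6.250e-02, 3.125e-02]  (obs o_0=0)
t=1: δ = [1.318e-02, 2.930e-03, 5.859e-03, 3.906e-03]  ψ = [1, 1, 1, 2]  (obs o_1=3)
t=2: δ = [2.060e-04, 1.648e-03, 1.236e-03, 4.120e-04]  ψ = [0, 0, 0, 0]  (obs o_2=2)
t=3: δ = [7.725e-05, 1.738e-04, 1.030e-04, 3.862e-05]  ψ = [1, 2, 1, 2]  (obs o_3=0)
t=4: δ = [2.444e-05, 5.431e-06, 1.086e-05, 6.437e-06]  ψ = [1, 1, 1, 2]  (obs o_4=3)
t=5: δ = [3.819e-07, 3.055e-06, 2.291e-06, 7.638e-07]  ψ = [0, 0, 0, 0]  (obs o_5=2)
t=6: δ = [1.432e-07, 3.222e-07, 1.910e-07, 7.161e-08]  ψ = [1, 2, 1, 2]  (obs o_6=0)
backtrack: best end state = 1; path = [1, 0, 2, 1, 0, 2, 1]

path = [1, 0, 2, 1, 0, 2, 1]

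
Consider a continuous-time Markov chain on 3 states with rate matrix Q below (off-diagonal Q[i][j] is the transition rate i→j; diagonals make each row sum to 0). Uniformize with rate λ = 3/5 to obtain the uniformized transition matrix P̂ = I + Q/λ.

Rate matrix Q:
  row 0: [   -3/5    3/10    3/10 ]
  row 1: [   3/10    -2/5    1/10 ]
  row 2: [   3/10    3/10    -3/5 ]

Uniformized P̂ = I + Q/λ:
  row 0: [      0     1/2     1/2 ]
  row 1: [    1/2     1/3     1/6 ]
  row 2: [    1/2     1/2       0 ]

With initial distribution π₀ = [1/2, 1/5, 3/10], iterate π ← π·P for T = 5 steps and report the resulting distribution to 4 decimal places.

t=0: π = [0.5000, 0.2000, 0.3000]
t=1: π = [0.2500, 0.4667, 0.2833]
t=2: π = [0.3750, 0.4222, 0.2028]
t=3: π = [0.3125, 0.4296, 0.2579]
t=4: π = [0.3438, 0.4284, 0.2279]
t=5: π = [0.3281, 0.4286, 0.2433]

π = [0.3281, 0.4286, 0.2433]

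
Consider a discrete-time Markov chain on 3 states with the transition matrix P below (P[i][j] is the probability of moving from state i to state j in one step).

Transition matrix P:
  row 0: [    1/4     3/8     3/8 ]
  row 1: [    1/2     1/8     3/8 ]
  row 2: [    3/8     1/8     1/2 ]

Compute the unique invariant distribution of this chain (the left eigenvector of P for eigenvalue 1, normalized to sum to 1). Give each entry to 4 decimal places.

Balance equations π_j = Σ_i π_i·P[i][j]:
  π_0 = 1/4·π_0 + 1/2·π_1 + 3/8·π_2
  π_1 = 3/8·π_0 + 1/8·π_1 + 1/8·π_2
  normalize: π_0 + π_1 + π_2 = 1
Solving the linear system gives exactly π = [5/14, 3/14, 3/7].

π = [0.3571, 0.2143, 0.4286]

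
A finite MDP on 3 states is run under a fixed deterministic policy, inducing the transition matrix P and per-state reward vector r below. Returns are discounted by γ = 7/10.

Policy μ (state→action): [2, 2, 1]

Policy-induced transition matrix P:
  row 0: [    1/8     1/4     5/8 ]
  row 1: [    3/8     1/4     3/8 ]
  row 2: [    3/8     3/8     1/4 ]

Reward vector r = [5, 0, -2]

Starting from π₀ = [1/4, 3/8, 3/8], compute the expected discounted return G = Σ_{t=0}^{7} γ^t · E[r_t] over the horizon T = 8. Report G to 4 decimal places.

G = 2.0457

t=0: π = [0.2500, 0.3750, 0.3750], E[r] = 0.5000, γ^t·E[r] = 0.500000, running G = 0.500000
t=1: π = [0.3125, 0.2969, 0.3906], E[r] = 0.7813, γ^t·E[r] = 0.546875, running G = 1.046875
t=2: π = [0.2969, 0.2988, 0.4043], E[r] = 0.6758, γ^t·E[r] = 0.331133, running G = 1.378008
t=3: π = [0.3008, 0.3005, 0.3987], E[r] = 0.7065, γ^t·E[r] = 0.242344, running G = 1.620352
t=4: π = [0.2998, 0.2998, 0.4004], E[r] = 0.6983, γ^t·E[r] = 0.167663, running G = 1.788015
t=5: π = [0.3000, 0.3000, 0.3999], E[r] = 0.7004, γ^t·E[r] = 0.117722, running G = 1.905736
t=6: π = [0.3000, 0.3000, 0.4000], E[r] = 0.6999, γ^t·E[r] = 0.082341, running G = 1.988078
t=7: π = [0.3000, 0.3000, 0.4000], E[r] = 0.7000, γ^t·E[r] = 0.057650, running G = 2.045728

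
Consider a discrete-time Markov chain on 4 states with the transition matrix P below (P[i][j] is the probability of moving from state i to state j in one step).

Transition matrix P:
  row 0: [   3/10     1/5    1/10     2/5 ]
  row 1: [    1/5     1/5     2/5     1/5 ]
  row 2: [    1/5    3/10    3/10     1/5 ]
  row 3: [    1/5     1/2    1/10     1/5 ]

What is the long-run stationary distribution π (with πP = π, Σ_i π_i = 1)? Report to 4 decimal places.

Balance equations π_j = Σ_i π_i·P[i][j]:
  π_0 = 3/10·π_0 + 1/5·π_1 + 1/5·π_2 + 1/5·π_3
  π_1 = 1/5·π_0 + 1/5·π_1 + 3/10·π_2 + 1/2·π_3
  π_2 = 1/10·π_0 + 2/5·π_1 + 3/10·π_2 + 1/10·π_3
  normalize: π_0 + π_1 + π_2 + π_3 = 1
Solving the linear system gives exactly π = [2/9, 49/165, 13/55, 11/45].

π = [0.2222, 0.2970, 0.2364, 0.2444]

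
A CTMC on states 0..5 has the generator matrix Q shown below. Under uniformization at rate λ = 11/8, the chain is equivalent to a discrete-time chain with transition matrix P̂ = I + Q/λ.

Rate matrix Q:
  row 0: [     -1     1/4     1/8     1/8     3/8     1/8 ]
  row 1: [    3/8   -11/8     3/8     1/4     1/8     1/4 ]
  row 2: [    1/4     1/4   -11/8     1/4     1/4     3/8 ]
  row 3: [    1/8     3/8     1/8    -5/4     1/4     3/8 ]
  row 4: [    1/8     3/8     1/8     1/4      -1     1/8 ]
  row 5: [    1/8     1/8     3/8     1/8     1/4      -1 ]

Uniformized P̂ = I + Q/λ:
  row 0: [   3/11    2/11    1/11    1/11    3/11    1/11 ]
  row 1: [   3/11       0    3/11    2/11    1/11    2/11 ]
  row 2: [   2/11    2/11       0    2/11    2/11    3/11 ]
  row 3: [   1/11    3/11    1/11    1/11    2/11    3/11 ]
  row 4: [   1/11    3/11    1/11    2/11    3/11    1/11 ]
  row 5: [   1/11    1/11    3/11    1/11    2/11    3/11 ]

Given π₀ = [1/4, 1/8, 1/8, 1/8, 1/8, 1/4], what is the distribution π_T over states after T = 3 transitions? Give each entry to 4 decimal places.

π = [0.1637, 0.1653, 0.1427, 0.1371, 0.2000, 0.1912]

t=0: π = [0.2500, 0.1250, 0.1250, 0.1250, 0.1250, 0.2500]
t=1: π = [0.1705, 0.1591, 0.1477, 0.1250, 0.2045, 0.1932]
t=2: π = [0.1643, 0.1653, 0.1415, 0.1374, 0.2014, 0.1901]
t=3: π = [0.1637, 0.1653, 0.1427, 0.1371, 0.2000, 0.1912]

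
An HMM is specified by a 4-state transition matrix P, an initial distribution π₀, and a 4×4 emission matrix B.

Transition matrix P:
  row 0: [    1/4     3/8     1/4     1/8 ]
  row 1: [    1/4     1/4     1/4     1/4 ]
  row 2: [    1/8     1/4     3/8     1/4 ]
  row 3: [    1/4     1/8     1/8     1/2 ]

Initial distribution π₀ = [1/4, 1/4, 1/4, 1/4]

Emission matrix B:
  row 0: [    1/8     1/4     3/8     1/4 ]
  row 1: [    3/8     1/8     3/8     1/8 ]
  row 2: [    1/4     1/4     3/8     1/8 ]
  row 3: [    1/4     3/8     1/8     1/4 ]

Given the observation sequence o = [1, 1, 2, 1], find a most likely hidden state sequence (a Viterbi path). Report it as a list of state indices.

t=0: δ = [6.250e-02, 3.125e-02, 6.250e-02, 9.375e-02]  (obs o_0=1)
t=1: δ = [5.859e-03, 2.930e-03, 5.859e-03, 1.758e-02]  ψ = [3, 0, 2, 3]  (obs o_1=1)
t=2: δ = [1.648e-03, 8.240e-04, 8.240e-04, 1.099e-03]  ψ = [3, 0, 2, 3]  (obs o_2=2)
t=3: δ = [1.030e-04, 7.725e-05, 1.030e-04, 2.060e-04]  ψ = [0, 0, 0, 3]  (obs o_3=1)
backtrack: best end state = 3; path = [3, 3, 3, 3]

path = [3, 3, 3, 3]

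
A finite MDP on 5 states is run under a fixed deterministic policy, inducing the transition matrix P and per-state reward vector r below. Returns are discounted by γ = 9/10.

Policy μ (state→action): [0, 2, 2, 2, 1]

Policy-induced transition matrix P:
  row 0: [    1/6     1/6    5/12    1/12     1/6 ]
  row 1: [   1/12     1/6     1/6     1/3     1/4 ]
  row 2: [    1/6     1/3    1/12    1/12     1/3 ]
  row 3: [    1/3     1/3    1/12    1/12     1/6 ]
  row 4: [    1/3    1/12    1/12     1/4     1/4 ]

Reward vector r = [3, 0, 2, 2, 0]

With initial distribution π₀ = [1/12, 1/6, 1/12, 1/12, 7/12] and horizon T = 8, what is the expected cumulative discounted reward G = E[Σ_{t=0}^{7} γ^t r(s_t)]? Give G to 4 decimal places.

G = 7.0456

t=0: π = [0.0833, 0.1667, 0.0833, 0.0833, 0.5833], E[r] = 0.5833, γ^t·E[r] = 0.583333, running G = 0.583333
t=1: π = [0.2639, 0.1458, 0.1250, 0.2222, 0.2431], E[r] = 1.4861, γ^t·E[r] = 1.337500, running G = 1.920833
t=2: π = [0.2321, 0.2043, 0.1834, 0.1603, 0.2199], E[r] = 1.3837, γ^t·E[r] = 1.120781, running G = 3.041615
t=3: π = [0.2130, 0.2056, 0.1777, 0.1711, 0.2326], E[r] = 1.3366, γ^t·E[r] = 0.974355, running G = 4.015970
t=4: π = [0.2168, 0.2054, 0.1715, 0.1735, 0.2328], E[r] = 1.3404, γ^t·E[r] = 0.879420, running G = 4.895390
t=5: π = [0.2173, 0.2048, 0.1727, 0.1735, 0.2318], E[r] = 1.3442, γ^t·E[r] = 0.793745, running G = 5.689135
t=6: π = [0.2171, 0.2051, 0.1728, 0.1732, 0.2318], E[r] = 1.3434, γ^t·E[r] = 0.713925, running G = 6.403060
t=7: π = [0.2171, 0.2050, 0.1728, 0.1732, 0.2319], E[r] = 1.3433, γ^t·E[r] = 0.642498, running G = 7.045558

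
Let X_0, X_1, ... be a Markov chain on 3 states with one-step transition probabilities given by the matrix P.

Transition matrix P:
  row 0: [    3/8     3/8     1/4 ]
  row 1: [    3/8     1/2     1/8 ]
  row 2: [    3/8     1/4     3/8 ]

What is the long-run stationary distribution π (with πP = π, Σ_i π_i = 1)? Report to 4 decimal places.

Balance equations π_j = Σ_i π_i·P[i][j]:
  π_0 = 3/8·π_0 + 3/8·π_1 + 3/8·π_2
  π_1 = 3/8·π_0 + 1/2·π_1 + 1/4·π_2
  normalize: π_0 + π_1 + π_2 = 1
Solving the linear system gives exactly π = [3/8, 19/48, 11/48].

π = [0.3750, 0.3958, 0.2292]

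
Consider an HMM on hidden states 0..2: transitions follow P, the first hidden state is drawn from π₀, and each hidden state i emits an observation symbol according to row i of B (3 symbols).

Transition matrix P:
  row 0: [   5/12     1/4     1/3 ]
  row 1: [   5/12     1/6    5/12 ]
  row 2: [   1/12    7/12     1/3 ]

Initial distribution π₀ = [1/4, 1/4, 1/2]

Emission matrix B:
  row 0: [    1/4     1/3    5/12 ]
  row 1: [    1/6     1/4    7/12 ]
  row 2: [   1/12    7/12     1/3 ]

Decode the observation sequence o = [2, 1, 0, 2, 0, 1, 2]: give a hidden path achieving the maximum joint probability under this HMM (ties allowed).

path = [1, 2, 1, 0, 0, 2, 1]

t=0: δ = [1.042e-01, 1.458e-01, 1.667e-01]  (obs o_0=2)
t=1: δ = [2.025e-02, 2.431e-02, 3.545e-02]  ψ = [1, 2, 1]  (obs o_1=1)
t=2: δ = [2.532e-03, 3.446e-03, 9.846e-04]  ψ = [1, 2, 2]  (obs o_2=0)
t=3: δ = [5.983e-04, 3.692e-04, 4.786e-04]  ψ = [1, 0, 1]  (obs o_3=2)
t=4: δ = [6.232e-05, 4.653e-05, 1.662e-05]  ψ = [0, 2, 0]  (obs o_4=0)
t=5: δ = [8.656e-06, 3.895e-06, 1.212e-05]  ψ = [0, 0, 0]  (obs o_5=1)
t=6: δ = [1.503e-06, 4.123e-06, 1.346e-06]  ψ = [0, 2, 2]  (obs o_6=2)
backtrack: best end state = 1; path = [1, 2, 1, 0, 0, 2, 1]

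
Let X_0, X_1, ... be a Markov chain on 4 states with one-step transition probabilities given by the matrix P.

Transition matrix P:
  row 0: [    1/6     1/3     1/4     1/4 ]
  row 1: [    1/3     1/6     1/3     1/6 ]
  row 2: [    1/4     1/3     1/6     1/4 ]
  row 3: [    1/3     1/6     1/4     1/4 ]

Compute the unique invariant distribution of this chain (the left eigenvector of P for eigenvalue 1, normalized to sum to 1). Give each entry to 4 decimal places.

Balance equations π_j = Σ_i π_i·P[i][j]:
  π_0 = 1/6·π_0 + 1/3·π_1 + 1/4·π_2 + 1/3·π_3
  π_1 = 1/3·π_0 + 1/6·π_1 + 1/3·π_2 + 1/6·π_3
  π_2 = 1/4·π_0 + 1/3·π_1 + 1/6·π_2 + 1/4·π_3
  normalize: π_0 + π_1 + π_2 + π_3 = 1
Solving the linear system gives exactly π = [289/1079, 21/83, 270/1079, 19/83].

π = [0.2678, 0.2530, 0.2502, 0.2289]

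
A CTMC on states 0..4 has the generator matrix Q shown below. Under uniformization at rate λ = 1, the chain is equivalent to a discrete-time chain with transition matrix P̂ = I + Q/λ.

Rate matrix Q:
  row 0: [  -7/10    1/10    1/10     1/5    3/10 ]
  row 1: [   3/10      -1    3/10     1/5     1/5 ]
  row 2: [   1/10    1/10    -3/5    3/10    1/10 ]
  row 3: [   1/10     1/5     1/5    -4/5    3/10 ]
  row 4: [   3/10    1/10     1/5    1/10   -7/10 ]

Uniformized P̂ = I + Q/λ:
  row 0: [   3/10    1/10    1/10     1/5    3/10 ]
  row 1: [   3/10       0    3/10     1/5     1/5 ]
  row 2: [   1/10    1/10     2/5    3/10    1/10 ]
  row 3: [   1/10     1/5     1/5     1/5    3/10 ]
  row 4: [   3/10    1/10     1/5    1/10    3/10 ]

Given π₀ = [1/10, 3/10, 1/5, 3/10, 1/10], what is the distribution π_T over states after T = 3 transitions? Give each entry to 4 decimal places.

π = [0.2110, 0.1092, 0.2389, 0.2004, 0.2405]

t=0: π = [0.1000, 0.3000, 0.2000, 0.3000, 0.1000]
t=1: π = [0.2000, 0.1000, 0.2600, 0.2100, 0.2300]
t=2: π = [0.2060, 0.1110, 0.2420, 0.2030, 0.2380]
t=3: π = [0.2110, 0.1092, 0.2389, 0.2004, 0.2405]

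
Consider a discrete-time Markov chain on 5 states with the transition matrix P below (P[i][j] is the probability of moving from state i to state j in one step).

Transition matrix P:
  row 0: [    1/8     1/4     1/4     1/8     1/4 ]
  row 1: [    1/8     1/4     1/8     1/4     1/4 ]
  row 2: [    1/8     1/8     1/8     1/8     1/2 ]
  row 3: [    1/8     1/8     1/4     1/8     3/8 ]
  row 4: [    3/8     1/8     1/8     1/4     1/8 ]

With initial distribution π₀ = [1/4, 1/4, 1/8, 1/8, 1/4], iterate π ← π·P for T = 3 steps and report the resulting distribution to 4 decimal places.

t=0: π = [0.2500, 0.2500, 0.1250, 0.1250, 0.2500]
t=1: π = [0.1875, 0.1875, 0.1719, 0.1875, 0.2656]
t=2: π = [0.1914, 0.1719, 0.1719, 0.1816, 0.2832]
t=3: π = [0.1958, 0.1704, 0.1716, 0.1819, 0.2803]

π = [0.1958, 0.1704, 0.1716, 0.1819, 0.2803]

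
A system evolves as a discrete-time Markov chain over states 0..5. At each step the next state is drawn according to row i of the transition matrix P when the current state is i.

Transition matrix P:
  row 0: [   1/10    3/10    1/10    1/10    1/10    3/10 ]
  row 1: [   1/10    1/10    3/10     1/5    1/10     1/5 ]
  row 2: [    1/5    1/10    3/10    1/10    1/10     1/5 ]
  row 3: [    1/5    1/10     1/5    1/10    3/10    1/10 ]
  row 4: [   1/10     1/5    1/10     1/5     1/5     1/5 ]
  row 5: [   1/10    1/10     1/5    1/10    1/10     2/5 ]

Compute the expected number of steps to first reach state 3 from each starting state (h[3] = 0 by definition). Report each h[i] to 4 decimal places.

h = [7.8637, 7.2187, 8.0051, 0.0000, 7.0440, 8.0228]

First-step conditioning: h[3] = 0; for i ≠ 3, h[i] = 1 + Σ_k P[i][k]·h[k].
  h[0] = 1 + 1/10·h[0] + 3/10·h[1] + 1/10·h[2] + 1/10·h[4] + 3/10·h[5]
  h[1] = 1 + 1/10·h[0] + 1/10·h[1] + 3/10·h[2] + 1/10·h[4] + 1/5·h[5]
  h[2] = 1 + 1/5·h[0] + 1/10·h[1] + 3/10·h[2] + 1/10·h[4] + 1/5·h[5]
  h[4] = 1 + 1/10·h[0] + 1/5·h[1] + 1/10·h[2] + 1/5·h[4] + 1/5·h[5]
  h[5] = 1 + 1/10·h[0] + 1/10·h[1] + 1/5·h[2] + 1/10·h[4] + 2/5·h[5]
Solving the 5×5 linear system over states ≠ 3 gives exactly h = [40050/5093, 36765/5093, 40770/5093, 0, 35875/5093, 40860/5093] (h[3] = 0 is the target).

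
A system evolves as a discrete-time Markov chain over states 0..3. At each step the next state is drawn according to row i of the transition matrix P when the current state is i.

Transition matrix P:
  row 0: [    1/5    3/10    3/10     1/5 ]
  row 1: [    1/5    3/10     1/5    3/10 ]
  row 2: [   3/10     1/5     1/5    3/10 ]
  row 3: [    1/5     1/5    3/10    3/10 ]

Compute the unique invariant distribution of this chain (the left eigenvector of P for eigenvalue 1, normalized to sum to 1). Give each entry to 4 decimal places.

Balance equations π_j = Σ_i π_i·P[i][j]:
  π_0 = 1/5·π_0 + 1/5·π_1 + 3/10·π_2 + 1/5·π_3
  π_1 = 3/10·π_0 + 3/10·π_1 + 1/5·π_2 + 1/5·π_3
  π_2 = 3/10·π_0 + 1/5·π_1 + 1/5·π_2 + 3/10·π_3
  normalize: π_0 + π_1 + π_2 + π_3 = 1
Solving the linear system gives exactly π = [223/991, 245/991, 248/991, 275/991].

π = [0.2250, 0.2472, 0.2503, 0.2775]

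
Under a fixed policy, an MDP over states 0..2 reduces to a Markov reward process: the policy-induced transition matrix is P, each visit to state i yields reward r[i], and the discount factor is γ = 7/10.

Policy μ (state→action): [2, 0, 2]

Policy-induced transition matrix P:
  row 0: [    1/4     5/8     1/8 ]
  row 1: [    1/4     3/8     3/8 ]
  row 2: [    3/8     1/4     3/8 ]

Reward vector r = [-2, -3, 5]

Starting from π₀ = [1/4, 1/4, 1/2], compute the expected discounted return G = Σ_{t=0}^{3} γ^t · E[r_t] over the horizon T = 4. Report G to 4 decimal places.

G = 0.8543

t=0: π = [0.2500, 0.2500, 0.5000], E[r] = 1.2500, γ^t·E[r] = 1.250000, running G = 1.250000
t=1: π = [0.3125, 0.3750, 0.3125], E[r] = -0.1875, γ^t·E[r] = -0.131250, running G = 1.118750
t=2: π = [0.2891, 0.4141, 0.2969], E[r] = -0.3359, γ^t·E[r] = -0.164609, running G = 0.954141
t=3: π = [0.2871, 0.4102, 0.3027], E[r] = -0.2910, γ^t·E[r] = -0.099818, running G = 0.854322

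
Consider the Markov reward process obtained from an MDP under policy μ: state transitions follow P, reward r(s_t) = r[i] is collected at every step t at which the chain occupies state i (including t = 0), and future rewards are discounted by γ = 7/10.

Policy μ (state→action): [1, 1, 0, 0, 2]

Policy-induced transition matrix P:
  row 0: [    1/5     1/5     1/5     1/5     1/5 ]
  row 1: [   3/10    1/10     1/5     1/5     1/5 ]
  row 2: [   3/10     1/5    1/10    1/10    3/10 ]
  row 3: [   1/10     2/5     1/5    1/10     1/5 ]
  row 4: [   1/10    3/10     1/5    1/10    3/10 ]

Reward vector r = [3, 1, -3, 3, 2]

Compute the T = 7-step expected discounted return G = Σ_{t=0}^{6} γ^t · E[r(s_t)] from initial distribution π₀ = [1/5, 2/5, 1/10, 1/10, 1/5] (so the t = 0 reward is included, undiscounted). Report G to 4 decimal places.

t=0: π = [0.2000, 0.4000, 0.1000, 0.1000, 0.2000], E[r] = 1.4000, γ^t·E[r] = 1.400000, running G = 1.400000
t=1: π = [0.2200, 0.2000, 0.1900, 0.1600, 0.2300], E[r] = 1.2300, γ^t·E[r] = 0.861000, running G = 2.261000
t=2: π = [0.2000, 0.2350, 0.1810, 0.1420, 0.2420], E[r] = 1.2020, γ^t·E[r] = 0.588980, running G = 2.849980
t=3: π = [0.2032, 0.2291, 0.1819, 0.1435, 0.2423], E[r] = 1.2081, γ^t·E[r] = 0.414378, running G = 3.264358
t=4: π = [0.2025, 0.2300, 0.1818, 0.1432, 0.2424], E[r] = 1.2067, γ^t·E[r] = 0.289724, running G = 3.554082
t=5: π = [0.2026, 0.2299, 0.1818, 0.1433, 0.2424], E[r] = 1.2069, γ^t·E[r] = 0.202842, running G = 3.756924
t=6: π = [0.2026, 0.2299, 0.1818, 0.1433, 0.2424], E[r] = 1.2069, γ^t·E[r] = 0.141986, running G = 3.898910

G = 3.8989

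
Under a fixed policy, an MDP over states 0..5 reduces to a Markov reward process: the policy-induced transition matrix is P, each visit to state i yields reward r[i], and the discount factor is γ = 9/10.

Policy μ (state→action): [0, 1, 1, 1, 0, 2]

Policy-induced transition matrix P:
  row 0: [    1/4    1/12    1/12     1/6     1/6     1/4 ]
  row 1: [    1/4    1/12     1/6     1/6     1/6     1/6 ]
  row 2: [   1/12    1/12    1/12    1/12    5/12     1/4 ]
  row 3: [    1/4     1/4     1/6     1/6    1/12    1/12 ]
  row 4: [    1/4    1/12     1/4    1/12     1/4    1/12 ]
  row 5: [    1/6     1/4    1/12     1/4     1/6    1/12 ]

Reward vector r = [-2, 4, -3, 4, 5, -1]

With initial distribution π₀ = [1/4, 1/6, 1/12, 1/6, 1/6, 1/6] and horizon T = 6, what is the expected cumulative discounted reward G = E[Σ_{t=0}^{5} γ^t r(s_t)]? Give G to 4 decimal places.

t=0: π = [0.2500, 0.1667, 0.0833, 0.1667, 0.1667, 0.1667], E[r] = 1.2500, γ^t·E[r] = 1.250000, running G = 1.250000
t=1: π = [0.2222, 0.1389, 0.1389, 0.1597, 0.1875, 0.1528], E[r] = 1.1181, γ^t·E[r] = 1.006250, running G = 2.256250
t=2: π = [0.2141, 0.1354, 0.1395, 0.1522, 0.2037, 0.1551], E[r] = 1.1672, γ^t·E[r] = 0.945469, running G = 3.201719
t=3: π = [0.2138, 0.1345, 0.1413, 0.1510, 0.2058, 0.1535], E[r] = 1.1663, γ^t·E[r] = 0.850254, running G = 4.051973
t=4: π = [0.2137, 0.1341, 0.1414, 0.1505, 0.2065, 0.1537], E[r] = 1.1659, γ^t·E[r] = 0.764957, running G = 4.816930
t=5: π = [0.2136, 0.1340, 0.1415, 0.1505, 0.2067, 0.1537], E[r] = 1.1662, γ^t·E[r] = 0.688628, running G = 5.505557

G = 5.5056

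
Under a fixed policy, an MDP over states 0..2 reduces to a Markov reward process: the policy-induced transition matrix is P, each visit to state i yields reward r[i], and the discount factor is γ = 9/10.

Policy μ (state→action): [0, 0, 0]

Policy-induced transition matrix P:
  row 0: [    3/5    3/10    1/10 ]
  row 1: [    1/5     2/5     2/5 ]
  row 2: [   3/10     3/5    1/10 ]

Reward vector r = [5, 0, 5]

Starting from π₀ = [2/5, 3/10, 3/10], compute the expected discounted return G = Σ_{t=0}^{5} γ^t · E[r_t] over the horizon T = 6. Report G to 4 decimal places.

G = 14.3991

t=0: π = [0.4000, 0.3000, 0.3000], E[r] = 3.5000, γ^t·E[r] = 3.500000, running G = 3.500000
t=1: π = [0.3900, 0.4200, 0.1900], E[r] = 2.9000, γ^t·E[r] = 2.610000, running G = 6.110000
t=2: π = [0.3750, 0.3990, 0.2260], E[r] = 3.0050, γ^t·E[r] = 2.434050, running G = 8.544050
t=3: π = [0.3726, 0.4077, 0.2197], E[r] = 2.9615, γ^t·E[r] = 2.158934, running G = 10.702984
t=4: π = [0.3710, 0.4067, 0.2223], E[r] = 2.9666, γ^t·E[r] = 1.946386, running G = 12.649370
t=5: π = [0.3706, 0.4074, 0.2220], E[r] = 2.9632, γ^t·E[r] = 1.749737, running G = 14.399107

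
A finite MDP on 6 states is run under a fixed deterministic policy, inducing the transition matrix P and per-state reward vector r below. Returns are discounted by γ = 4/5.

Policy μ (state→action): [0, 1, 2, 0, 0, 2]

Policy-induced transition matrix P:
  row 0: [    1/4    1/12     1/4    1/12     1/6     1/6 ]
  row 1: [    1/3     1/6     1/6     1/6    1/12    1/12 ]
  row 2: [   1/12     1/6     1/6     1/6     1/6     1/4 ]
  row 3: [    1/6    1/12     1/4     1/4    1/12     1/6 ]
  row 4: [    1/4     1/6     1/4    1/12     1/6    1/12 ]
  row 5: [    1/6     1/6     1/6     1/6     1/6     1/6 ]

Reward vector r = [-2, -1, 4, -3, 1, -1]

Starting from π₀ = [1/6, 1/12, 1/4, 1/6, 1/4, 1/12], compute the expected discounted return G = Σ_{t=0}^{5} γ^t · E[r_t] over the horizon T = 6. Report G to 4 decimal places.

t=0: π = [0.1667, 0.0833, 0.2500, 0.1667, 0.2500, 0.0833], E[r] = 0.2500, γ^t·E[r] = 0.250000, running G = 0.250000
t=1: π = [0.1944, 0.1389, 0.2153, 0.1458, 0.1458, 0.1597], E[r] = -0.1181, γ^t·E[r] = -0.094444, running G = 0.155556
t=2: π = [0.2002, 0.1383, 0.2072, 0.1505, 0.1429, 0.1609], E[r] = -0.1794, γ^t·E[r] = -0.114815, running G = 0.040741
t=3: π = [0.2011, 0.1374, 0.2078, 0.1506, 0.1426, 0.1605], E[r] = -0.1780, γ^t·E[r] = -0.091160, running G = -0.050420
t=4: π = [0.2009, 0.1374, 0.2079, 0.1506, 0.1427, 0.1606], E[r] = -0.1775, γ^t·E[r] = -0.072685, running G = -0.123105
t=5: π = [0.2009, 0.1374, 0.2078, 0.1506, 0.1427, 0.1607], E[r] = -0.1775, γ^t·E[r] = -0.058154, running G = -0.181259

G = -0.1813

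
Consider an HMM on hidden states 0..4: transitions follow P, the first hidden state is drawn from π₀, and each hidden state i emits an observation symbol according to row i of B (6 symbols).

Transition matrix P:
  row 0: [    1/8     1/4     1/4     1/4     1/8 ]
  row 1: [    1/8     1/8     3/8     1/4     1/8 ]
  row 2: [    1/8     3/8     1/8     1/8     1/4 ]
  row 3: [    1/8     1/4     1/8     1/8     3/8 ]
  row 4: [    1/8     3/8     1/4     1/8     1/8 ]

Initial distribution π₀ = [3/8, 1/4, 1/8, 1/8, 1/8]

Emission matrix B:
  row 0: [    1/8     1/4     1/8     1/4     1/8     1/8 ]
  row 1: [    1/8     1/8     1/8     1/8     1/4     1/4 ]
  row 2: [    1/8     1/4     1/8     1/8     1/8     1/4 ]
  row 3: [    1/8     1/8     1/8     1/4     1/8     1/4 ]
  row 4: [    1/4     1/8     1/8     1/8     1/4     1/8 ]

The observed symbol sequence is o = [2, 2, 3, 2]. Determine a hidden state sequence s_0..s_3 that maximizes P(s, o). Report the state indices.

t=0: δ = [4.688e-02, 3.125e-02, 1.562e-02, 1.562e-02, 1.562e-02]  (obs o_0=2)
t=1: δ = [7.324e-04, 1.465e-03, 1.465e-03, 1.465e-03, 7.324e-04]  ψ = [0, 0, 0, 0, 0]  (obs o_1=2)
t=2: δ = [4.578e-05, 6.866e-05, 6.866e-05, 9.155e-05, 6.866e-05]  ψ = [1, 2, 1, 1, 3]  (obs o_2=3)
t=3: δ = [1.431e-06, 3.219e-06, 3.219e-06, 2.146e-06, 4.292e-06]  ψ = [3, 2, 1, 1, 3]  (obs o_3=2)
backtrack: best end state = 4; path = [0, 1, 3, 4]

path = [0, 1, 3, 4]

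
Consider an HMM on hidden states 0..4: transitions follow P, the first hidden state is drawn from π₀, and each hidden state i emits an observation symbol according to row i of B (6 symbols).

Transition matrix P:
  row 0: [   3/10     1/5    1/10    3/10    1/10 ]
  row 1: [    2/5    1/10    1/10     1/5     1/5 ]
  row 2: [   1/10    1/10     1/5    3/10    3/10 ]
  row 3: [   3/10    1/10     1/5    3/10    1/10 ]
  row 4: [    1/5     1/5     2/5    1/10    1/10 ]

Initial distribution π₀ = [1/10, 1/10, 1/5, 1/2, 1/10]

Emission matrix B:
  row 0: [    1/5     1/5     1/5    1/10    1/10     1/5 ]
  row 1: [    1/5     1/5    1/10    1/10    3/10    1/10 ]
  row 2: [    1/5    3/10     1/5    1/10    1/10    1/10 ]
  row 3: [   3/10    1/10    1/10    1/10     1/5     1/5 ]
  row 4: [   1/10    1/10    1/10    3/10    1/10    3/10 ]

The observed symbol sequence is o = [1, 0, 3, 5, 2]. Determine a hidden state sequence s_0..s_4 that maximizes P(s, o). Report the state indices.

path = [2, 3, 2, 4, 2]

t=0: δ = [2.000e-02, 2.000e-02, 6.000e-02, 5.000e-02, 1.000e-02]  (obs o_0=1)
t=1: δ = [3.000e-03, 1.200e-03, 2.400e-03, 5.400e-03, 1.800e-03]  ψ = [3, 2, 2, 2, 2]  (obs o_1=0)
t=2: δ = [1.620e-04, 6.000e-05, 1.080e-04, 1.620e-04, 2.160e-04]  ψ = [3, 0, 3, 3, 2]  (obs o_2=3)
t=3: δ = [9.720e-06, 4.320e-06, 8.640e-06, 9.720e-06, 9.720e-06]  ψ = [0, 4, 4, 0, 2]  (obs o_3=5)
t=4: δ = [5.832e-07, 1.944e-07, 7.776e-07, 2.916e-07, 2.592e-07]  ψ = [0, 0, 4, 0, 2]  (obs o_4=2)
backtrack: best end state = 2; path = [2, 3, 2, 4, 2]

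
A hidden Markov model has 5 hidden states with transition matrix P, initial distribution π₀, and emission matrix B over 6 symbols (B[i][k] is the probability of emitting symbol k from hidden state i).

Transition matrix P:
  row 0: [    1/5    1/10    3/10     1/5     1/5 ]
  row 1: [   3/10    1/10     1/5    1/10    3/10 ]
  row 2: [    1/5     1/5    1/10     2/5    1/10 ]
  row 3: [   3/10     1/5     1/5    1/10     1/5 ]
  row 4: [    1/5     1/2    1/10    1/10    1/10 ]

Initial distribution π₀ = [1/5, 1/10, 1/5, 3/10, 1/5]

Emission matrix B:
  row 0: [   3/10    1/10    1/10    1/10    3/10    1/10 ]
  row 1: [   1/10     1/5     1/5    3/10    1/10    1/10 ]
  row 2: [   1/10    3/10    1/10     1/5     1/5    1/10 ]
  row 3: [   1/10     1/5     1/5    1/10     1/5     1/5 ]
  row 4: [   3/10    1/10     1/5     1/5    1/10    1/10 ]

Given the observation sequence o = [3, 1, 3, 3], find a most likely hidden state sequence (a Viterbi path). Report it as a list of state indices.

path = [4, 1, 4, 1]

t=0: δ = [2.000e-02, 3.000e-02, 4.000e-02, 3.000e-02, 4.000e-02]  (obs o_0=3)
t=1: δ = [9.000e-04, 4.000e-03, 1.800e-03, 3.200e-03, 9.000e-04]  ψ = [1, 4, 0, 2, 1]  (obs o_1=1)
t=2: δ = [1.200e-04, 1.920e-04, 1.600e-04, 7.200e-05, 2.400e-04]  ψ = [1, 3, 1, 2, 1]  (obs o_2=3)
t=3: δ = [5.760e-06, 3.600e-05, 7.680e-06, 6.400e-06, 1.152e-05]  ψ = [1, 4, 1, 2, 1]  (obs o_3=3)
backtrack: best end state = 1; path = [4, 1, 4, 1]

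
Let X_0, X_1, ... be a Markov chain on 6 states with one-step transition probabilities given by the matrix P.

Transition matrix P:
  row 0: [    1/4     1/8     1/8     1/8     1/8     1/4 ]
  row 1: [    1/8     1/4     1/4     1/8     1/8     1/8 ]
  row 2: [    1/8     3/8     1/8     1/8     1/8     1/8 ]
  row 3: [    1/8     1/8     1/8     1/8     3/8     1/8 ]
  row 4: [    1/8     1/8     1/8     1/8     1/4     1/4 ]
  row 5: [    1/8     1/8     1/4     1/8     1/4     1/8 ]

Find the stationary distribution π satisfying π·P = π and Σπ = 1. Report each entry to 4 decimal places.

π = [0.1429, 0.1914, 0.1699, 0.1250, 0.2026, 0.1682]

Balance equations π_j = Σ_i π_i·P[i][j]:
  π_0 = 1/4·π_0 + 1/8·π_1 + 1/8·π_2 + 1/8·π_3 + 1/8·π_4 + 1/8·π_5
  π_1 = 1/8·π_0 + 1/4·π_1 + 3/8·π_2 + 1/8·π_3 + 1/8·π_4 + 1/8·π_5
  π_2 = 1/8·π_0 + 1/4·π_1 + 1/8·π_2 + 1/8·π_3 + 1/8·π_4 + 1/4·π_5
  π_3 = 1/8·π_0 + 1/8·π_1 + 1/8·π_2 + 1/8·π_3 + 1/8·π_4 + 1/8·π_5
  π_4 = 1/8·π_0 + 1/8·π_1 + 1/8·π_2 + 3/8·π_3 + 1/4·π_4 + 1/4·π_5
  normalize: π_0 + π_1 + π_2 + π_3 + π_4 + π_5 = 1
Solving the linear system gives exactly π = [1/7, 379/1980, 673/3960, 1/8, 78/385, 37/220].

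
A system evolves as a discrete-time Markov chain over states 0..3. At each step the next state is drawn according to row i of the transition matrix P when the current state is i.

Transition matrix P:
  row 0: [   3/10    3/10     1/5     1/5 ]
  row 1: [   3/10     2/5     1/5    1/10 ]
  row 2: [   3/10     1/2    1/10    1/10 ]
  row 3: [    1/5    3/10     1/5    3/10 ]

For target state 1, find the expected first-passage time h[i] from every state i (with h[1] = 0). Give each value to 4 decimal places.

h = [2.9730, 0.0000, 2.4324, 2.9730]

First-step conditioning: h[1] = 0; for i ≠ 1, h[i] = 1 + Σ_k P[i][k]·h[k].
  h[0] = 1 + 3/10·h[0] + 1/5·h[2] + 1/5·h[3]
  h[2] = 1 + 3/10·h[0] + 1/10·h[2] + 1/10·h[3]
  h[3] = 1 + 1/5·h[0] + 1/5·h[2] + 3/10·h[3]
Solving the 3×3 linear system over states ≠ 1 gives exactly h = [110/37, 0, 90/37, 110/37] (h[1] = 0 is the target).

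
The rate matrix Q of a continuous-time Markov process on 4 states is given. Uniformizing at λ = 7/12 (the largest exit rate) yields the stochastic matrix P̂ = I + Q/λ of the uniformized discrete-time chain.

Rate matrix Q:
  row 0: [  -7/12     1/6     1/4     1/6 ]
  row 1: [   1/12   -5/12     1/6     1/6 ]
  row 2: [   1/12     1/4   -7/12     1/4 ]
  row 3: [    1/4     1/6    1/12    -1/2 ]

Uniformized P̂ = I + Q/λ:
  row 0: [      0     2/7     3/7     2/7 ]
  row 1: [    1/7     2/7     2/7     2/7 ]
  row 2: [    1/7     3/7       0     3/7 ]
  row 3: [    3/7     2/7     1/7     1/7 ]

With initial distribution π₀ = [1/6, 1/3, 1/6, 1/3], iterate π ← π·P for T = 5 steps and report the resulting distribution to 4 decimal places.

π = [0.1941, 0.3163, 0.2128, 0.2768]

t=0: π = [0.1667, 0.3333, 0.1667, 0.3333]
t=1: π = [0.2143, 0.3095, 0.2143, 0.2619]
t=2: π = [0.1871, 0.3163, 0.2177, 0.2789]
t=3: π = [0.1958, 0.3168, 0.2104, 0.2770]
t=4: π = [0.1940, 0.3158, 0.2140, 0.2762]
t=5: π = [0.1941, 0.3163, 0.2128, 0.2768]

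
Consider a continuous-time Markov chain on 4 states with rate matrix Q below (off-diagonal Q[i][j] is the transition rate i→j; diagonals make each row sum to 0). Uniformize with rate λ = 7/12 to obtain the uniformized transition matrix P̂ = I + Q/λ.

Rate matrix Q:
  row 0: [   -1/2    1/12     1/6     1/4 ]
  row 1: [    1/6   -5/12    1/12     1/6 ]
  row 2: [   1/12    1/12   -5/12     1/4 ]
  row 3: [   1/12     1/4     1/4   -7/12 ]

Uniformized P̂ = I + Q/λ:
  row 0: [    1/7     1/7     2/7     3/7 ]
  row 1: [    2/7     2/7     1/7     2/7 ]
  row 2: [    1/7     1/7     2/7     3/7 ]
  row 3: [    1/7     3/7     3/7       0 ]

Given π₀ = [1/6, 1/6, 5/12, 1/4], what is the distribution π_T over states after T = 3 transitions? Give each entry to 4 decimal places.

π = [0.1803, 0.2566, 0.2864, 0.2767]

t=0: π = [0.1667, 0.1667, 0.4167, 0.2500]
t=1: π = [0.1667, 0.2381, 0.2976, 0.2976]
t=2: π = [0.1769, 0.2619, 0.2942, 0.2670]
t=3: π = [0.1803, 0.2566, 0.2864, 0.2767]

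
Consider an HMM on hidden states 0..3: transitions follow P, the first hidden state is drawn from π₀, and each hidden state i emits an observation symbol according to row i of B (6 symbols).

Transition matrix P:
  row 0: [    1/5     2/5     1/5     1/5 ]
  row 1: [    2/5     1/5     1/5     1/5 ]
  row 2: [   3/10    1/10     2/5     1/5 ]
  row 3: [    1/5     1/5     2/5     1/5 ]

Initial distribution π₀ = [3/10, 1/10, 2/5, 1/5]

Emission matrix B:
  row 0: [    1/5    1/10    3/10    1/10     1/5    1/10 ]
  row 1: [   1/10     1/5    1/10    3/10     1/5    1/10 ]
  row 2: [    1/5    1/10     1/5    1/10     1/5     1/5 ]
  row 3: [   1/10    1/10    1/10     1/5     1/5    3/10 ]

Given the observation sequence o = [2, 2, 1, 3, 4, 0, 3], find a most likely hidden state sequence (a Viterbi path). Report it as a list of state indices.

path = [2, 0, 1, 0, 1, 0, 1]

t=0: δ = [9.000e-02, 1.000e-02, 8.000e-02, 2.000e-02]  (obs o_0=2)
t=1: δ = [7.200e-03, 3.600e-03, 6.400e-03, 1.800e-03]  ψ = [2, 0, 2, 0]  (obs o_1=2)
t=2: δ = [1.920e-04, 5.760e-04, 2.560e-04, 1.440e-04]  ψ = [2, 0, 2, 0]  (obs o_2=1)
t=3: δ = [2.304e-05, 3.456e-05, 1.152e-05, 2.304e-05]  ψ = [1, 1, 1, 1]  (obs o_3=3)
t=4: δ = [2.765e-06, 1.843e-06, 1.843e-06, 1.382e-06]  ψ = [1, 0, 3, 1]  (obs o_4=4)
t=5: δ = [1.475e-07, 1.106e-07, 1.475e-07, 5.530e-08]  ψ = [1, 0, 2, 0]  (obs o_5=0)
t=6: δ = [4.424e-09, 1.769e-08, 5.898e-09, 5.898e-09]  ψ = [1, 0, 2, 0]  (obs o_6=3)
backtrack: best end state = 1; path = [2, 0, 1, 0, 1, 0, 1]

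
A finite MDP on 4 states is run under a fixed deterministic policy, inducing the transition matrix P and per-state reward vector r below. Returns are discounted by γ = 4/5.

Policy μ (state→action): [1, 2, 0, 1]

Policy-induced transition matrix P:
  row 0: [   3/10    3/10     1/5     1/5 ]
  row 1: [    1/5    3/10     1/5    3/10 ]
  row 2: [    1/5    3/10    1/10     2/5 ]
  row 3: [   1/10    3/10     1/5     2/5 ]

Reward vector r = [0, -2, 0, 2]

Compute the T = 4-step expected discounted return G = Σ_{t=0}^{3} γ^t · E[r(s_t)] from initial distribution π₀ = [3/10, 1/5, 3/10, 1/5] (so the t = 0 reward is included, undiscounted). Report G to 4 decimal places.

t=0: π = [0.3000, 0.2000, 0.3000, 0.2000], E[r] = 0.0000, γ^t·E[r] = 0.000000, running G = 0.000000
t=1: π = [0.2100, 0.3000, 0.1700, 0.3200], E[r] = 0.0400, γ^t·E[r] = 0.032000, running G = 0.032000
t=2: π = [0.1890, 0.3000, 0.1830, 0.3280], E[r] = 0.0560, γ^t·E[r] = 0.035840, running G = 0.067840
t=3: π = [0.1861, 0.3000, 0.1817, 0.3322], E[r] = 0.0644, γ^t·E[r] = 0.032973, running G = 0.100813

G = 0.1008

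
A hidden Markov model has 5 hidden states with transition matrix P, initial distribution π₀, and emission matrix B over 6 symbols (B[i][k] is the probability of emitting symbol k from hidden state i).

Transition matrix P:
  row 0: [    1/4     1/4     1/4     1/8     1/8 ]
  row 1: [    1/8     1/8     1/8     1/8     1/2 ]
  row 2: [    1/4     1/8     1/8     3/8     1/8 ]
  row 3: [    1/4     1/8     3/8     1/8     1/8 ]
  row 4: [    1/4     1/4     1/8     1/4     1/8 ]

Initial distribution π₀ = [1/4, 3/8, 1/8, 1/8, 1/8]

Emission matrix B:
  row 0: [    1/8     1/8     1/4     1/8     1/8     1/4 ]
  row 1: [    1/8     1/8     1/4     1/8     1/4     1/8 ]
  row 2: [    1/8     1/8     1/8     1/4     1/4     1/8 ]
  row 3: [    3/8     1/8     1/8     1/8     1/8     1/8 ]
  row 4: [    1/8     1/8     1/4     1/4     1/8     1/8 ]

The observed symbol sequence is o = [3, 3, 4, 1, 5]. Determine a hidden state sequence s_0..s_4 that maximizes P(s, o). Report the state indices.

path = [1, 4, 1, 4, 0]

t=0: δ = [3.125e-02, 4.688e-02, 3.125e-02, 1.562e-02, 3.125e-02]  (obs o_0=3)
t=1: δ = [9.766e-04, 9.766e-04, 1.953e-03, 1.465e-03, 5.859e-03]  ψ = [0, 0, 0, 2, 1]  (obs o_1=3)
t=2: δ = [1.831e-04, 3.662e-04, 1.831e-04, 1.831e-04, 9.155e-05]  ψ = [4, 4, 4, 4, 4]  (obs o_2=4)
t=3: δ = [5.722e-06, 5.722e-06, 8.583e-06, 8.583e-06, 2.289e-05]  ψ = [0, 0, 3, 2, 1]  (obs o_3=1)
t=4: δ = [1.431e-06, 7.153e-07, 4.023e-07, 7.153e-07, 3.576e-07]  ψ = [4, 4, 3, 4, 1]  (obs o_4=5)
backtrack: best end state = 0; path = [1, 4, 1, 4, 0]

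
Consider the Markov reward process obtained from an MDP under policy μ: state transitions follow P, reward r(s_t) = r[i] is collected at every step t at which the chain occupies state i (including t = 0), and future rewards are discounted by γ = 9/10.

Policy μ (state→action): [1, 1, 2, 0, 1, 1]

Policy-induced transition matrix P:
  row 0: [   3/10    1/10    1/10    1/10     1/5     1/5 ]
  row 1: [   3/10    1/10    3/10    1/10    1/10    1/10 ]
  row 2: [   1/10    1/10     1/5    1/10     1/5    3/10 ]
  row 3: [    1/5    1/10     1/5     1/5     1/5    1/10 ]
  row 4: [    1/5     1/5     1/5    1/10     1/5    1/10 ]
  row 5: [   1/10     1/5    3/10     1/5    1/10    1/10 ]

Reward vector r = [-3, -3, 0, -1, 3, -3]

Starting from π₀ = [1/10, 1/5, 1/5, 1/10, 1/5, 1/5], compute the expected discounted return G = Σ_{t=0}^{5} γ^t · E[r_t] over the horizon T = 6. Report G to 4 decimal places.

t=0: π = [0.1000, 0.2000, 0.2000, 0.1000, 0.2000, 0.2000], E[r] = -1.0000, γ^t·E[r] = -1.000000, running G = -1.000000
t=1: π = [0.1900, 0.1400, 0.2300, 0.1300, 0.1600, 0.1500], E[r] = -1.0900, γ^t·E[r] = -0.981000, running G = -1.981000
t=2: π = [0.1950, 0.1310, 0.2100, 0.1280, 0.1710, 0.1650], E[r] = -1.0880, γ^t·E[r] = -0.881280, running G = -2.862280
t=3: π = [0.1951, 0.1336, 0.2101, 0.1293, 0.1704, 0.1615], E[r] = -1.0887, γ^t·E[r] = -0.793662, running G = -3.655942
t=4: π = [0.1957, 0.1332, 0.2100, 0.1291, 0.1705, 0.1615], E[r] = -1.0889, γ^t·E[r] = -0.714427, running G = -4.370370
t=5: π = [0.1957, 0.1332, 0.2099, 0.1291, 0.1705, 0.1616], E[r] = -1.0890, γ^t·E[r] = -0.643048, running G = -5.013417

G = -5.0134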